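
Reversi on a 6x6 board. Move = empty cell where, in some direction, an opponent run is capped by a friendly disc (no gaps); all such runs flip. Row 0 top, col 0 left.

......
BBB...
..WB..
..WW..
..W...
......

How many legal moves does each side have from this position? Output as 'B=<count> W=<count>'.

-- B to move --
(1,3): no bracket -> illegal
(2,1): flips 1 -> legal
(2,4): no bracket -> illegal
(3,1): no bracket -> illegal
(3,4): no bracket -> illegal
(4,1): flips 1 -> legal
(4,3): flips 1 -> legal
(4,4): flips 2 -> legal
(5,1): no bracket -> illegal
(5,2): flips 3 -> legal
(5,3): no bracket -> illegal
B mobility = 5
-- W to move --
(0,0): flips 1 -> legal
(0,1): no bracket -> illegal
(0,2): flips 1 -> legal
(0,3): no bracket -> illegal
(1,3): flips 1 -> legal
(1,4): flips 1 -> legal
(2,0): no bracket -> illegal
(2,1): no bracket -> illegal
(2,4): flips 1 -> legal
(3,4): no bracket -> illegal
W mobility = 5

Answer: B=5 W=5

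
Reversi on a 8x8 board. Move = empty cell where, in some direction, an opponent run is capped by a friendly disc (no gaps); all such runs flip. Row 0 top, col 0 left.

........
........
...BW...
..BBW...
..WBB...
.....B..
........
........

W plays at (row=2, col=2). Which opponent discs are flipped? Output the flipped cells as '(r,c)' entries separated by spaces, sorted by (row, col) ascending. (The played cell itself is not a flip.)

Dir NW: first cell '.' (not opp) -> no flip
Dir N: first cell '.' (not opp) -> no flip
Dir NE: first cell '.' (not opp) -> no flip
Dir W: first cell '.' (not opp) -> no flip
Dir E: opp run (2,3) capped by W -> flip
Dir SW: first cell '.' (not opp) -> no flip
Dir S: opp run (3,2) capped by W -> flip
Dir SE: opp run (3,3) (4,4) (5,5), next='.' -> no flip

Answer: (2,3) (3,2)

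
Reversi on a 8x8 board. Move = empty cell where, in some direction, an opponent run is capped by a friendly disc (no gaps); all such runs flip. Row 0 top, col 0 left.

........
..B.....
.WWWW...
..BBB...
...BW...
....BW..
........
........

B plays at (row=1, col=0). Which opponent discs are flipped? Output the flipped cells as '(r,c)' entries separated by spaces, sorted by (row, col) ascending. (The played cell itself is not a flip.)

Dir NW: edge -> no flip
Dir N: first cell '.' (not opp) -> no flip
Dir NE: first cell '.' (not opp) -> no flip
Dir W: edge -> no flip
Dir E: first cell '.' (not opp) -> no flip
Dir SW: edge -> no flip
Dir S: first cell '.' (not opp) -> no flip
Dir SE: opp run (2,1) capped by B -> flip

Answer: (2,1)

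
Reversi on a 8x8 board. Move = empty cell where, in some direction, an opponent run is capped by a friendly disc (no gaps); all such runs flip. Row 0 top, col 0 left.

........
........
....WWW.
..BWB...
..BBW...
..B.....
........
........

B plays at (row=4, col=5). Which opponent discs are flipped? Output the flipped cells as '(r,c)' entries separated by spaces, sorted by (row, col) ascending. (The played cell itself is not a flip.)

Dir NW: first cell 'B' (not opp) -> no flip
Dir N: first cell '.' (not opp) -> no flip
Dir NE: first cell '.' (not opp) -> no flip
Dir W: opp run (4,4) capped by B -> flip
Dir E: first cell '.' (not opp) -> no flip
Dir SW: first cell '.' (not opp) -> no flip
Dir S: first cell '.' (not opp) -> no flip
Dir SE: first cell '.' (not opp) -> no flip

Answer: (4,4)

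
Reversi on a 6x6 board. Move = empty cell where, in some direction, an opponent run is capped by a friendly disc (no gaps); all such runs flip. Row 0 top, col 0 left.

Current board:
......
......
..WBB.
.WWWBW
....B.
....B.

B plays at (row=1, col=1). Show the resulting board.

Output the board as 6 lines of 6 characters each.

Place B at (1,1); scan 8 dirs for brackets.
Dir NW: first cell '.' (not opp) -> no flip
Dir N: first cell '.' (not opp) -> no flip
Dir NE: first cell '.' (not opp) -> no flip
Dir W: first cell '.' (not opp) -> no flip
Dir E: first cell '.' (not opp) -> no flip
Dir SW: first cell '.' (not opp) -> no flip
Dir S: first cell '.' (not opp) -> no flip
Dir SE: opp run (2,2) (3,3) capped by B -> flip
All flips: (2,2) (3,3)

Answer: ......
.B....
..BBB.
.WWBBW
....B.
....B.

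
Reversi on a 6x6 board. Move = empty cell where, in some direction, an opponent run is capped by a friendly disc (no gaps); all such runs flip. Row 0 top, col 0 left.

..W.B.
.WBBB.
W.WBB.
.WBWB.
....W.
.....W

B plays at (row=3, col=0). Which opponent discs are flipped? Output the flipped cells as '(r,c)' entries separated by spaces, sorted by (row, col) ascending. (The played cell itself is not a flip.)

Answer: (3,1)

Derivation:
Dir NW: edge -> no flip
Dir N: opp run (2,0), next='.' -> no flip
Dir NE: first cell '.' (not opp) -> no flip
Dir W: edge -> no flip
Dir E: opp run (3,1) capped by B -> flip
Dir SW: edge -> no flip
Dir S: first cell '.' (not opp) -> no flip
Dir SE: first cell '.' (not opp) -> no flip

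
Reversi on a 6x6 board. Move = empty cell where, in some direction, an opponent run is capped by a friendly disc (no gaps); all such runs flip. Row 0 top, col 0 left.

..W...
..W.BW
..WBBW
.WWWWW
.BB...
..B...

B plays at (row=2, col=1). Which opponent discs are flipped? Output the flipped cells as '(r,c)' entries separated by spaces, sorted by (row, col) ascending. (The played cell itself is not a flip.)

Answer: (2,2) (3,1)

Derivation:
Dir NW: first cell '.' (not opp) -> no flip
Dir N: first cell '.' (not opp) -> no flip
Dir NE: opp run (1,2), next='.' -> no flip
Dir W: first cell '.' (not opp) -> no flip
Dir E: opp run (2,2) capped by B -> flip
Dir SW: first cell '.' (not opp) -> no flip
Dir S: opp run (3,1) capped by B -> flip
Dir SE: opp run (3,2), next='.' -> no flip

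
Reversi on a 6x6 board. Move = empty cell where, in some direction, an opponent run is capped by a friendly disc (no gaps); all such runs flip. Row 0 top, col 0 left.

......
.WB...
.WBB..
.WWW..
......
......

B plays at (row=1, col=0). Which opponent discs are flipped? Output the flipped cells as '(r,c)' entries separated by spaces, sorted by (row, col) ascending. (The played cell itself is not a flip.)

Answer: (1,1)

Derivation:
Dir NW: edge -> no flip
Dir N: first cell '.' (not opp) -> no flip
Dir NE: first cell '.' (not opp) -> no flip
Dir W: edge -> no flip
Dir E: opp run (1,1) capped by B -> flip
Dir SW: edge -> no flip
Dir S: first cell '.' (not opp) -> no flip
Dir SE: opp run (2,1) (3,2), next='.' -> no flip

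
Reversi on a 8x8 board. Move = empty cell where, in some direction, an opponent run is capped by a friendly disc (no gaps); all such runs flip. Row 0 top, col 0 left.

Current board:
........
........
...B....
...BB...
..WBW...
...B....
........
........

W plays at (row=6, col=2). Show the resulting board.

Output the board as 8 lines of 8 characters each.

Answer: ........
........
...B....
...BB...
..WBW...
...W....
..W.....
........

Derivation:
Place W at (6,2); scan 8 dirs for brackets.
Dir NW: first cell '.' (not opp) -> no flip
Dir N: first cell '.' (not opp) -> no flip
Dir NE: opp run (5,3) capped by W -> flip
Dir W: first cell '.' (not opp) -> no flip
Dir E: first cell '.' (not opp) -> no flip
Dir SW: first cell '.' (not opp) -> no flip
Dir S: first cell '.' (not opp) -> no flip
Dir SE: first cell '.' (not opp) -> no flip
All flips: (5,3)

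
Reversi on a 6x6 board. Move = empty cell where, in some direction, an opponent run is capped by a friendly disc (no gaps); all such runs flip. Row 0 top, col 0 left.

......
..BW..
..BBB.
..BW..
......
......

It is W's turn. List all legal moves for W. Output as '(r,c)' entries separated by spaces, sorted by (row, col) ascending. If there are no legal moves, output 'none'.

(0,1): no bracket -> illegal
(0,2): no bracket -> illegal
(0,3): no bracket -> illegal
(1,1): flips 2 -> legal
(1,4): no bracket -> illegal
(1,5): flips 1 -> legal
(2,1): no bracket -> illegal
(2,5): no bracket -> illegal
(3,1): flips 2 -> legal
(3,4): no bracket -> illegal
(3,5): flips 1 -> legal
(4,1): no bracket -> illegal
(4,2): no bracket -> illegal
(4,3): no bracket -> illegal

Answer: (1,1) (1,5) (3,1) (3,5)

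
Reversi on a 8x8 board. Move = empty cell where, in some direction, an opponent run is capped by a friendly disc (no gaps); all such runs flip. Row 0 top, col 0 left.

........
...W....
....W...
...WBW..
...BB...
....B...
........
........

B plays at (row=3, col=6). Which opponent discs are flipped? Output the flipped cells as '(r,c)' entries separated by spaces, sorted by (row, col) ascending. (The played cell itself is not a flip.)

Answer: (3,5)

Derivation:
Dir NW: first cell '.' (not opp) -> no flip
Dir N: first cell '.' (not opp) -> no flip
Dir NE: first cell '.' (not opp) -> no flip
Dir W: opp run (3,5) capped by B -> flip
Dir E: first cell '.' (not opp) -> no flip
Dir SW: first cell '.' (not opp) -> no flip
Dir S: first cell '.' (not opp) -> no flip
Dir SE: first cell '.' (not opp) -> no flip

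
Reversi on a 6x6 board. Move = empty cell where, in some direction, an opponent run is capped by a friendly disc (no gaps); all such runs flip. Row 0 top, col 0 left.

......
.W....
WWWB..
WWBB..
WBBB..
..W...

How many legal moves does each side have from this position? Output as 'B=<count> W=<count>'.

-- B to move --
(0,0): flips 2 -> legal
(0,1): flips 3 -> legal
(0,2): no bracket -> illegal
(1,0): flips 1 -> legal
(1,2): flips 1 -> legal
(1,3): no bracket -> illegal
(5,0): no bracket -> illegal
(5,1): no bracket -> illegal
(5,3): no bracket -> illegal
B mobility = 4
-- W to move --
(1,2): no bracket -> illegal
(1,3): no bracket -> illegal
(1,4): no bracket -> illegal
(2,4): flips 1 -> legal
(3,4): flips 3 -> legal
(4,4): flips 4 -> legal
(5,0): no bracket -> illegal
(5,1): flips 1 -> legal
(5,3): flips 1 -> legal
(5,4): flips 2 -> legal
W mobility = 6

Answer: B=4 W=6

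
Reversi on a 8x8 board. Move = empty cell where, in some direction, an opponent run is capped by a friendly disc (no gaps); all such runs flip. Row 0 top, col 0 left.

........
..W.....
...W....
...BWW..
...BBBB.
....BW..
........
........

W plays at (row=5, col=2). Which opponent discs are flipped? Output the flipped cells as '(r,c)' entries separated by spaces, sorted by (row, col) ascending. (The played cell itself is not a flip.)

Answer: (4,3)

Derivation:
Dir NW: first cell '.' (not opp) -> no flip
Dir N: first cell '.' (not opp) -> no flip
Dir NE: opp run (4,3) capped by W -> flip
Dir W: first cell '.' (not opp) -> no flip
Dir E: first cell '.' (not opp) -> no flip
Dir SW: first cell '.' (not opp) -> no flip
Dir S: first cell '.' (not opp) -> no flip
Dir SE: first cell '.' (not opp) -> no flip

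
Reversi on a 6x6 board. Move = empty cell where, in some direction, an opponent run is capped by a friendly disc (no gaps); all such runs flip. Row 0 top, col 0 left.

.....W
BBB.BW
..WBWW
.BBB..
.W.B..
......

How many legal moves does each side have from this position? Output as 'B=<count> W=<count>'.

Answer: B=5 W=9

Derivation:
-- B to move --
(0,4): no bracket -> illegal
(1,3): flips 1 -> legal
(2,1): flips 1 -> legal
(3,0): no bracket -> illegal
(3,4): flips 1 -> legal
(3,5): no bracket -> illegal
(4,0): no bracket -> illegal
(4,2): no bracket -> illegal
(5,0): flips 1 -> legal
(5,1): flips 1 -> legal
(5,2): no bracket -> illegal
B mobility = 5
-- W to move --
(0,0): flips 1 -> legal
(0,1): no bracket -> illegal
(0,2): flips 1 -> legal
(0,3): flips 1 -> legal
(0,4): flips 1 -> legal
(1,3): flips 1 -> legal
(2,0): no bracket -> illegal
(2,1): flips 1 -> legal
(3,0): no bracket -> illegal
(3,4): no bracket -> illegal
(4,0): flips 1 -> legal
(4,2): flips 2 -> legal
(4,4): flips 1 -> legal
(5,2): no bracket -> illegal
(5,3): no bracket -> illegal
(5,4): no bracket -> illegal
W mobility = 9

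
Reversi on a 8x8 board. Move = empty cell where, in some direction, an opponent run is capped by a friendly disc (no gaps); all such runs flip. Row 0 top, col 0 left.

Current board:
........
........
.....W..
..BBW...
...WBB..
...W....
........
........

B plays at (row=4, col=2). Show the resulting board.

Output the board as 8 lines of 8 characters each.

Place B at (4,2); scan 8 dirs for brackets.
Dir NW: first cell '.' (not opp) -> no flip
Dir N: first cell 'B' (not opp) -> no flip
Dir NE: first cell 'B' (not opp) -> no flip
Dir W: first cell '.' (not opp) -> no flip
Dir E: opp run (4,3) capped by B -> flip
Dir SW: first cell '.' (not opp) -> no flip
Dir S: first cell '.' (not opp) -> no flip
Dir SE: opp run (5,3), next='.' -> no flip
All flips: (4,3)

Answer: ........
........
.....W..
..BBW...
..BBBB..
...W....
........
........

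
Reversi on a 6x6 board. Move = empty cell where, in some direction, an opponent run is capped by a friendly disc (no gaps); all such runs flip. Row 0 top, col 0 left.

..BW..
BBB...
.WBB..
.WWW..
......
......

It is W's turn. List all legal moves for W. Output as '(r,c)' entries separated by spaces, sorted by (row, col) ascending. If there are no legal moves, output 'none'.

(0,0): flips 2 -> legal
(0,1): flips 2 -> legal
(1,3): flips 2 -> legal
(1,4): flips 1 -> legal
(2,0): no bracket -> illegal
(2,4): flips 2 -> legal
(3,4): no bracket -> illegal

Answer: (0,0) (0,1) (1,3) (1,4) (2,4)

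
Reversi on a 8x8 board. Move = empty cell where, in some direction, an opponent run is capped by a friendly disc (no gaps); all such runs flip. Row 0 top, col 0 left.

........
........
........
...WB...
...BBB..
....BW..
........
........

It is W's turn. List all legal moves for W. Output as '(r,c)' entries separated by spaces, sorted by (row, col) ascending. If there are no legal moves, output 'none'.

(2,3): no bracket -> illegal
(2,4): no bracket -> illegal
(2,5): no bracket -> illegal
(3,2): no bracket -> illegal
(3,5): flips 2 -> legal
(3,6): no bracket -> illegal
(4,2): no bracket -> illegal
(4,6): no bracket -> illegal
(5,2): no bracket -> illegal
(5,3): flips 2 -> legal
(5,6): no bracket -> illegal
(6,3): no bracket -> illegal
(6,4): no bracket -> illegal
(6,5): no bracket -> illegal

Answer: (3,5) (5,3)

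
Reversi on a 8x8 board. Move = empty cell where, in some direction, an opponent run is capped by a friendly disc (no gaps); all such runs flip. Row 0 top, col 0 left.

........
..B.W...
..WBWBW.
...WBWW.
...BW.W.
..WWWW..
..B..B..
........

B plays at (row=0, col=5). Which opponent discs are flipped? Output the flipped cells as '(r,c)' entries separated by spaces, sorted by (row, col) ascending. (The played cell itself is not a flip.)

Answer: (1,4)

Derivation:
Dir NW: edge -> no flip
Dir N: edge -> no flip
Dir NE: edge -> no flip
Dir W: first cell '.' (not opp) -> no flip
Dir E: first cell '.' (not opp) -> no flip
Dir SW: opp run (1,4) capped by B -> flip
Dir S: first cell '.' (not opp) -> no flip
Dir SE: first cell '.' (not opp) -> no flip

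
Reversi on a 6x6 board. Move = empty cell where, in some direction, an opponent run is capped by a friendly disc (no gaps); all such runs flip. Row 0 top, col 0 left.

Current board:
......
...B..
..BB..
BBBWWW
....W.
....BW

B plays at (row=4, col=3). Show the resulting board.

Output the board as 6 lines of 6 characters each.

Answer: ......
...B..
..BB..
BBBBWW
...BW.
....BW

Derivation:
Place B at (4,3); scan 8 dirs for brackets.
Dir NW: first cell 'B' (not opp) -> no flip
Dir N: opp run (3,3) capped by B -> flip
Dir NE: opp run (3,4), next='.' -> no flip
Dir W: first cell '.' (not opp) -> no flip
Dir E: opp run (4,4), next='.' -> no flip
Dir SW: first cell '.' (not opp) -> no flip
Dir S: first cell '.' (not opp) -> no flip
Dir SE: first cell 'B' (not opp) -> no flip
All flips: (3,3)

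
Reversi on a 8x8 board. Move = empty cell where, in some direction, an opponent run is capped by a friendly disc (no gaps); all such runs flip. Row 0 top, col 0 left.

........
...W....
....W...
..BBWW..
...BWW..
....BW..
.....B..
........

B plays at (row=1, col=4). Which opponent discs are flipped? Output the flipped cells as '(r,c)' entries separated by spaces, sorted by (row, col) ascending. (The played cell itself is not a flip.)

Answer: (2,4) (3,4) (4,4)

Derivation:
Dir NW: first cell '.' (not opp) -> no flip
Dir N: first cell '.' (not opp) -> no flip
Dir NE: first cell '.' (not opp) -> no flip
Dir W: opp run (1,3), next='.' -> no flip
Dir E: first cell '.' (not opp) -> no flip
Dir SW: first cell '.' (not opp) -> no flip
Dir S: opp run (2,4) (3,4) (4,4) capped by B -> flip
Dir SE: first cell '.' (not opp) -> no flip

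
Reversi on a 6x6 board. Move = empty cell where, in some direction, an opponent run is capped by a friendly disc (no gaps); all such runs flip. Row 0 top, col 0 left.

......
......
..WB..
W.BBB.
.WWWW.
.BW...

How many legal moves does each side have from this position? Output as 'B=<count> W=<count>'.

-- B to move --
(1,1): flips 1 -> legal
(1,2): flips 1 -> legal
(1,3): no bracket -> illegal
(2,0): no bracket -> illegal
(2,1): flips 1 -> legal
(3,1): flips 1 -> legal
(3,5): no bracket -> illegal
(4,0): no bracket -> illegal
(4,5): no bracket -> illegal
(5,0): flips 1 -> legal
(5,3): flips 2 -> legal
(5,4): flips 2 -> legal
(5,5): flips 1 -> legal
B mobility = 8
-- W to move --
(1,2): no bracket -> illegal
(1,3): flips 2 -> legal
(1,4): flips 2 -> legal
(2,1): flips 1 -> legal
(2,4): flips 3 -> legal
(2,5): flips 1 -> legal
(3,1): no bracket -> illegal
(3,5): no bracket -> illegal
(4,0): no bracket -> illegal
(4,5): no bracket -> illegal
(5,0): flips 1 -> legal
W mobility = 6

Answer: B=8 W=6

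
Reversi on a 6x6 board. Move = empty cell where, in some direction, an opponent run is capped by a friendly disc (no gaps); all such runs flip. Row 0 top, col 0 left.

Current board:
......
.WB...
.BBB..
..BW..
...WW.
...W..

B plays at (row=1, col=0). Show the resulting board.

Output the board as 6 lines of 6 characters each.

Answer: ......
BBB...
.BBB..
..BW..
...WW.
...W..

Derivation:
Place B at (1,0); scan 8 dirs for brackets.
Dir NW: edge -> no flip
Dir N: first cell '.' (not opp) -> no flip
Dir NE: first cell '.' (not opp) -> no flip
Dir W: edge -> no flip
Dir E: opp run (1,1) capped by B -> flip
Dir SW: edge -> no flip
Dir S: first cell '.' (not opp) -> no flip
Dir SE: first cell 'B' (not opp) -> no flip
All flips: (1,1)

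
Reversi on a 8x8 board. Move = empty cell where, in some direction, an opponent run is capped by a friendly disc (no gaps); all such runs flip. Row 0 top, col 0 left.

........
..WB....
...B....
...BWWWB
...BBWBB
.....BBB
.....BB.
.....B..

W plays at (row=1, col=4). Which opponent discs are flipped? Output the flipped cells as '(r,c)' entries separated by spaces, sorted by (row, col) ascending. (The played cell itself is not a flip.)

Dir NW: first cell '.' (not opp) -> no flip
Dir N: first cell '.' (not opp) -> no flip
Dir NE: first cell '.' (not opp) -> no flip
Dir W: opp run (1,3) capped by W -> flip
Dir E: first cell '.' (not opp) -> no flip
Dir SW: opp run (2,3), next='.' -> no flip
Dir S: first cell '.' (not opp) -> no flip
Dir SE: first cell '.' (not opp) -> no flip

Answer: (1,3)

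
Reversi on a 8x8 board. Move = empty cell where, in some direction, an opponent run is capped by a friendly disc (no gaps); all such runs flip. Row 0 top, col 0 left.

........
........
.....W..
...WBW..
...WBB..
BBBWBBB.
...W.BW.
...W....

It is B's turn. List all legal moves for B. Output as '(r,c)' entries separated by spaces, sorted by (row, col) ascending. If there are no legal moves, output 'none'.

(1,4): no bracket -> illegal
(1,5): flips 2 -> legal
(1,6): flips 1 -> legal
(2,2): flips 1 -> legal
(2,3): no bracket -> illegal
(2,4): no bracket -> illegal
(2,6): flips 1 -> legal
(3,2): flips 2 -> legal
(3,6): flips 1 -> legal
(4,2): flips 1 -> legal
(4,6): no bracket -> illegal
(5,7): no bracket -> illegal
(6,2): flips 1 -> legal
(6,4): no bracket -> illegal
(6,7): flips 1 -> legal
(7,2): flips 1 -> legal
(7,4): flips 1 -> legal
(7,5): no bracket -> illegal
(7,6): flips 1 -> legal
(7,7): flips 1 -> legal

Answer: (1,5) (1,6) (2,2) (2,6) (3,2) (3,6) (4,2) (6,2) (6,7) (7,2) (7,4) (7,6) (7,7)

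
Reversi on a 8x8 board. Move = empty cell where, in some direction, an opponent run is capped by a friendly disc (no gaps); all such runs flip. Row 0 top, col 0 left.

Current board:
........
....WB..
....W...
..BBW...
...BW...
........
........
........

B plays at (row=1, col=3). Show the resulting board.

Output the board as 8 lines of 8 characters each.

Place B at (1,3); scan 8 dirs for brackets.
Dir NW: first cell '.' (not opp) -> no flip
Dir N: first cell '.' (not opp) -> no flip
Dir NE: first cell '.' (not opp) -> no flip
Dir W: first cell '.' (not opp) -> no flip
Dir E: opp run (1,4) capped by B -> flip
Dir SW: first cell '.' (not opp) -> no flip
Dir S: first cell '.' (not opp) -> no flip
Dir SE: opp run (2,4), next='.' -> no flip
All flips: (1,4)

Answer: ........
...BBB..
....W...
..BBW...
...BW...
........
........
........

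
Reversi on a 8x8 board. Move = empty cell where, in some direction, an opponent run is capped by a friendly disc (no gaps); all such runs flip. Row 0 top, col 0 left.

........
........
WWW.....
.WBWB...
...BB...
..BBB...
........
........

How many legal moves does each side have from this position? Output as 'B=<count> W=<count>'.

-- B to move --
(1,0): flips 1 -> legal
(1,1): flips 2 -> legal
(1,2): flips 1 -> legal
(1,3): no bracket -> illegal
(2,3): flips 1 -> legal
(2,4): no bracket -> illegal
(3,0): flips 1 -> legal
(4,0): no bracket -> illegal
(4,1): no bracket -> illegal
(4,2): no bracket -> illegal
B mobility = 5
-- W to move --
(2,3): no bracket -> illegal
(2,4): no bracket -> illegal
(2,5): no bracket -> illegal
(3,5): flips 1 -> legal
(4,1): no bracket -> illegal
(4,2): flips 1 -> legal
(4,5): no bracket -> illegal
(5,1): no bracket -> illegal
(5,5): flips 1 -> legal
(6,1): no bracket -> illegal
(6,2): no bracket -> illegal
(6,3): flips 2 -> legal
(6,4): no bracket -> illegal
(6,5): flips 3 -> legal
W mobility = 5

Answer: B=5 W=5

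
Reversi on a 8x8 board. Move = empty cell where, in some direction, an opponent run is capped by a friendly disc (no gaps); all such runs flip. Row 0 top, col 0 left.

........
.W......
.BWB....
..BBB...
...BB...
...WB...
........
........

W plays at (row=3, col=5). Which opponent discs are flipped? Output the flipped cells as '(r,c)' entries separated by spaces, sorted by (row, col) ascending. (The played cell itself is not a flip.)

Dir NW: first cell '.' (not opp) -> no flip
Dir N: first cell '.' (not opp) -> no flip
Dir NE: first cell '.' (not opp) -> no flip
Dir W: opp run (3,4) (3,3) (3,2), next='.' -> no flip
Dir E: first cell '.' (not opp) -> no flip
Dir SW: opp run (4,4) capped by W -> flip
Dir S: first cell '.' (not opp) -> no flip
Dir SE: first cell '.' (not opp) -> no flip

Answer: (4,4)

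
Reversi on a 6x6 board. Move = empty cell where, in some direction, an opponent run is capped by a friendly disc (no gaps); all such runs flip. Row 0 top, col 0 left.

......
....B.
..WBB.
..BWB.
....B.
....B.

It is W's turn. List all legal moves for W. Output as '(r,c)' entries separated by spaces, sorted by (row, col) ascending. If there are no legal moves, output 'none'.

(0,3): no bracket -> illegal
(0,4): no bracket -> illegal
(0,5): no bracket -> illegal
(1,2): no bracket -> illegal
(1,3): flips 1 -> legal
(1,5): flips 1 -> legal
(2,1): no bracket -> illegal
(2,5): flips 2 -> legal
(3,1): flips 1 -> legal
(3,5): flips 1 -> legal
(4,1): no bracket -> illegal
(4,2): flips 1 -> legal
(4,3): no bracket -> illegal
(4,5): no bracket -> illegal
(5,3): no bracket -> illegal
(5,5): flips 1 -> legal

Answer: (1,3) (1,5) (2,5) (3,1) (3,5) (4,2) (5,5)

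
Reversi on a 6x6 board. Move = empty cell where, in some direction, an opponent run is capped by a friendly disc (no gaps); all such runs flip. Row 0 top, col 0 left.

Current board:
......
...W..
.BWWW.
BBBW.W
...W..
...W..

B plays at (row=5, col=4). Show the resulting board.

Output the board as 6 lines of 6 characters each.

Place B at (5,4); scan 8 dirs for brackets.
Dir NW: opp run (4,3) capped by B -> flip
Dir N: first cell '.' (not opp) -> no flip
Dir NE: first cell '.' (not opp) -> no flip
Dir W: opp run (5,3), next='.' -> no flip
Dir E: first cell '.' (not opp) -> no flip
Dir SW: edge -> no flip
Dir S: edge -> no flip
Dir SE: edge -> no flip
All flips: (4,3)

Answer: ......
...W..
.BWWW.
BBBW.W
...B..
...WB.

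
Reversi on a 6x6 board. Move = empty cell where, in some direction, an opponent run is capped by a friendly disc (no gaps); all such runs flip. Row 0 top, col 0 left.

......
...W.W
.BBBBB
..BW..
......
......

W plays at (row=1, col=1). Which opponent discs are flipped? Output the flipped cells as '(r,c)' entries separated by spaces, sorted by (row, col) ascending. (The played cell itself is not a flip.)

Answer: (2,2)

Derivation:
Dir NW: first cell '.' (not opp) -> no flip
Dir N: first cell '.' (not opp) -> no flip
Dir NE: first cell '.' (not opp) -> no flip
Dir W: first cell '.' (not opp) -> no flip
Dir E: first cell '.' (not opp) -> no flip
Dir SW: first cell '.' (not opp) -> no flip
Dir S: opp run (2,1), next='.' -> no flip
Dir SE: opp run (2,2) capped by W -> flip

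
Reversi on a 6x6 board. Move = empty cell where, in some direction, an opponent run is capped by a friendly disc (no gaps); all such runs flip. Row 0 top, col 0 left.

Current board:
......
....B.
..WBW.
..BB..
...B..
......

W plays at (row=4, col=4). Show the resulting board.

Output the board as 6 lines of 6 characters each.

Answer: ......
....B.
..WBW.
..BW..
...BW.
......

Derivation:
Place W at (4,4); scan 8 dirs for brackets.
Dir NW: opp run (3,3) capped by W -> flip
Dir N: first cell '.' (not opp) -> no flip
Dir NE: first cell '.' (not opp) -> no flip
Dir W: opp run (4,3), next='.' -> no flip
Dir E: first cell '.' (not opp) -> no flip
Dir SW: first cell '.' (not opp) -> no flip
Dir S: first cell '.' (not opp) -> no flip
Dir SE: first cell '.' (not opp) -> no flip
All flips: (3,3)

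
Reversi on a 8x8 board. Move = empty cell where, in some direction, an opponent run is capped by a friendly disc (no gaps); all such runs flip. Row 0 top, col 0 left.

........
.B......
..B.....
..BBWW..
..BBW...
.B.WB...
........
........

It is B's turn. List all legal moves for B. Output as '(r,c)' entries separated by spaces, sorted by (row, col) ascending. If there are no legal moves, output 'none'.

(2,3): no bracket -> illegal
(2,4): flips 2 -> legal
(2,5): flips 1 -> legal
(2,6): no bracket -> illegal
(3,6): flips 2 -> legal
(4,5): flips 1 -> legal
(4,6): no bracket -> illegal
(5,2): flips 1 -> legal
(5,5): flips 1 -> legal
(6,2): no bracket -> illegal
(6,3): flips 1 -> legal
(6,4): flips 1 -> legal

Answer: (2,4) (2,5) (3,6) (4,5) (5,2) (5,5) (6,3) (6,4)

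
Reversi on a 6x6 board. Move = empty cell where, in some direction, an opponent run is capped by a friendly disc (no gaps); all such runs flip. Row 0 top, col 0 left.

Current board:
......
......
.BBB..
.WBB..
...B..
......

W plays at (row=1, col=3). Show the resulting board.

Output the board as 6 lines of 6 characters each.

Answer: ......
...W..
.BWB..
.WBB..
...B..
......

Derivation:
Place W at (1,3); scan 8 dirs for brackets.
Dir NW: first cell '.' (not opp) -> no flip
Dir N: first cell '.' (not opp) -> no flip
Dir NE: first cell '.' (not opp) -> no flip
Dir W: first cell '.' (not opp) -> no flip
Dir E: first cell '.' (not opp) -> no flip
Dir SW: opp run (2,2) capped by W -> flip
Dir S: opp run (2,3) (3,3) (4,3), next='.' -> no flip
Dir SE: first cell '.' (not opp) -> no flip
All flips: (2,2)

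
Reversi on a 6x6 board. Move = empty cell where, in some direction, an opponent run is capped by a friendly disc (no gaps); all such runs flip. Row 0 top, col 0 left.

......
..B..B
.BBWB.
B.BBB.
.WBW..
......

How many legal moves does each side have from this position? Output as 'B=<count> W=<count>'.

Answer: B=8 W=5

Derivation:
-- B to move --
(1,3): flips 1 -> legal
(1,4): flips 1 -> legal
(3,1): no bracket -> illegal
(4,0): flips 1 -> legal
(4,4): flips 1 -> legal
(5,0): flips 1 -> legal
(5,1): no bracket -> illegal
(5,2): flips 2 -> legal
(5,3): flips 1 -> legal
(5,4): flips 1 -> legal
B mobility = 8
-- W to move --
(0,1): flips 1 -> legal
(0,2): no bracket -> illegal
(0,3): no bracket -> illegal
(0,4): no bracket -> illegal
(0,5): no bracket -> illegal
(1,0): flips 2 -> legal
(1,1): no bracket -> illegal
(1,3): no bracket -> illegal
(1,4): no bracket -> illegal
(2,0): flips 2 -> legal
(2,5): flips 2 -> legal
(3,1): no bracket -> illegal
(3,5): no bracket -> illegal
(4,0): no bracket -> illegal
(4,4): no bracket -> illegal
(4,5): flips 1 -> legal
(5,1): no bracket -> illegal
(5,2): no bracket -> illegal
(5,3): no bracket -> illegal
W mobility = 5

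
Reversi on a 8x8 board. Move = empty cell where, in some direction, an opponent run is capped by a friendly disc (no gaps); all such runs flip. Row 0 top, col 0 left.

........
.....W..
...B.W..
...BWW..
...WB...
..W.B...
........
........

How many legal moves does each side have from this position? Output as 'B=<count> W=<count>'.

-- B to move --
(0,4): no bracket -> illegal
(0,5): no bracket -> illegal
(0,6): no bracket -> illegal
(1,4): no bracket -> illegal
(1,6): no bracket -> illegal
(2,4): flips 1 -> legal
(2,6): flips 1 -> legal
(3,2): flips 1 -> legal
(3,6): flips 2 -> legal
(4,1): no bracket -> illegal
(4,2): flips 1 -> legal
(4,5): flips 1 -> legal
(4,6): no bracket -> illegal
(5,1): no bracket -> illegal
(5,3): flips 1 -> legal
(6,1): no bracket -> illegal
(6,2): no bracket -> illegal
(6,3): no bracket -> illegal
B mobility = 7
-- W to move --
(1,2): flips 1 -> legal
(1,3): flips 2 -> legal
(1,4): no bracket -> illegal
(2,2): no bracket -> illegal
(2,4): no bracket -> illegal
(3,2): flips 1 -> legal
(4,2): no bracket -> illegal
(4,5): flips 1 -> legal
(5,3): flips 1 -> legal
(5,5): no bracket -> illegal
(6,3): no bracket -> illegal
(6,4): flips 2 -> legal
(6,5): flips 1 -> legal
W mobility = 7

Answer: B=7 W=7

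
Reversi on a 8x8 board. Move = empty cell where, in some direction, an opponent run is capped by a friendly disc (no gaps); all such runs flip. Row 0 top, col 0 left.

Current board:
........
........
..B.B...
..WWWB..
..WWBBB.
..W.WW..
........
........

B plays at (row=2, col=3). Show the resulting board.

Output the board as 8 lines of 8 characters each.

Answer: ........
........
..BBB...
..WWBB..
..WWBBB.
..W.WW..
........
........

Derivation:
Place B at (2,3); scan 8 dirs for brackets.
Dir NW: first cell '.' (not opp) -> no flip
Dir N: first cell '.' (not opp) -> no flip
Dir NE: first cell '.' (not opp) -> no flip
Dir W: first cell 'B' (not opp) -> no flip
Dir E: first cell 'B' (not opp) -> no flip
Dir SW: opp run (3,2), next='.' -> no flip
Dir S: opp run (3,3) (4,3), next='.' -> no flip
Dir SE: opp run (3,4) capped by B -> flip
All flips: (3,4)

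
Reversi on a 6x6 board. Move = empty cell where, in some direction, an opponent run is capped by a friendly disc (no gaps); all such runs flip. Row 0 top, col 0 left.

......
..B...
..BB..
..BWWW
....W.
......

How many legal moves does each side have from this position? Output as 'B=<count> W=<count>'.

Answer: B=3 W=4

Derivation:
-- B to move --
(2,4): no bracket -> illegal
(2,5): no bracket -> illegal
(4,2): no bracket -> illegal
(4,3): flips 1 -> legal
(4,5): flips 1 -> legal
(5,3): no bracket -> illegal
(5,4): no bracket -> illegal
(5,5): flips 2 -> legal
B mobility = 3
-- W to move --
(0,1): flips 2 -> legal
(0,2): no bracket -> illegal
(0,3): no bracket -> illegal
(1,1): flips 1 -> legal
(1,3): flips 1 -> legal
(1,4): no bracket -> illegal
(2,1): no bracket -> illegal
(2,4): no bracket -> illegal
(3,1): flips 1 -> legal
(4,1): no bracket -> illegal
(4,2): no bracket -> illegal
(4,3): no bracket -> illegal
W mobility = 4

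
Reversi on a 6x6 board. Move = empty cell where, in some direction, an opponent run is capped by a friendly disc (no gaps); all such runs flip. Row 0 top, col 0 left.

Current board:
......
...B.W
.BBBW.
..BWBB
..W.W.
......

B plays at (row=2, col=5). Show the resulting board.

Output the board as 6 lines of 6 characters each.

Answer: ......
...B.W
.BBBBB
..BWBB
..W.W.
......

Derivation:
Place B at (2,5); scan 8 dirs for brackets.
Dir NW: first cell '.' (not opp) -> no flip
Dir N: opp run (1,5), next='.' -> no flip
Dir NE: edge -> no flip
Dir W: opp run (2,4) capped by B -> flip
Dir E: edge -> no flip
Dir SW: first cell 'B' (not opp) -> no flip
Dir S: first cell 'B' (not opp) -> no flip
Dir SE: edge -> no flip
All flips: (2,4)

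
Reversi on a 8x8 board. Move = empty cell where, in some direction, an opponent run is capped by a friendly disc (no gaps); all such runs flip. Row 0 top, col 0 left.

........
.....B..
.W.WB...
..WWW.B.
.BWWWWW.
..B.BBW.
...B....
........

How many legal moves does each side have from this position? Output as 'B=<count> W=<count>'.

Answer: B=10 W=14

Derivation:
-- B to move --
(1,0): flips 3 -> legal
(1,1): no bracket -> illegal
(1,2): no bracket -> illegal
(1,3): no bracket -> illegal
(1,4): flips 2 -> legal
(2,0): no bracket -> illegal
(2,2): flips 5 -> legal
(2,5): flips 2 -> legal
(3,0): no bracket -> illegal
(3,1): no bracket -> illegal
(3,5): flips 1 -> legal
(3,7): flips 1 -> legal
(4,7): flips 5 -> legal
(5,1): flips 2 -> legal
(5,3): no bracket -> illegal
(5,7): flips 1 -> legal
(6,5): no bracket -> illegal
(6,6): flips 2 -> legal
(6,7): no bracket -> illegal
B mobility = 10
-- W to move --
(0,4): no bracket -> illegal
(0,5): no bracket -> illegal
(0,6): flips 2 -> legal
(1,3): no bracket -> illegal
(1,4): flips 1 -> legal
(1,6): no bracket -> illegal
(2,5): flips 1 -> legal
(2,6): flips 1 -> legal
(2,7): flips 1 -> legal
(3,0): no bracket -> illegal
(3,1): no bracket -> illegal
(3,5): no bracket -> illegal
(3,7): no bracket -> illegal
(4,0): flips 1 -> legal
(4,7): no bracket -> illegal
(5,0): flips 1 -> legal
(5,1): no bracket -> illegal
(5,3): flips 2 -> legal
(6,1): flips 1 -> legal
(6,2): flips 1 -> legal
(6,4): flips 2 -> legal
(6,5): flips 2 -> legal
(6,6): flips 1 -> legal
(7,2): flips 2 -> legal
(7,3): no bracket -> illegal
(7,4): no bracket -> illegal
W mobility = 14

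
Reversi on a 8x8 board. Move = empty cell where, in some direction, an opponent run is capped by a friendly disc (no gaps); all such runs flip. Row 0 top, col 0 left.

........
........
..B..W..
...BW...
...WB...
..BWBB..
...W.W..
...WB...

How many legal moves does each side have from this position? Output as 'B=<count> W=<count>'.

-- B to move --
(1,4): no bracket -> illegal
(1,5): no bracket -> illegal
(1,6): flips 3 -> legal
(2,3): no bracket -> illegal
(2,4): flips 1 -> legal
(2,6): no bracket -> illegal
(3,2): flips 1 -> legal
(3,5): flips 1 -> legal
(3,6): no bracket -> illegal
(4,2): flips 1 -> legal
(4,5): no bracket -> illegal
(5,6): flips 1 -> legal
(6,2): flips 1 -> legal
(6,4): no bracket -> illegal
(6,6): no bracket -> illegal
(7,2): flips 2 -> legal
(7,5): flips 1 -> legal
(7,6): flips 1 -> legal
B mobility = 10
-- W to move --
(1,1): no bracket -> illegal
(1,2): no bracket -> illegal
(1,3): no bracket -> illegal
(2,1): no bracket -> illegal
(2,3): flips 1 -> legal
(2,4): no bracket -> illegal
(3,1): no bracket -> illegal
(3,2): flips 1 -> legal
(3,5): flips 1 -> legal
(4,1): flips 1 -> legal
(4,2): no bracket -> illegal
(4,5): flips 3 -> legal
(4,6): no bracket -> illegal
(5,1): flips 1 -> legal
(5,6): flips 2 -> legal
(6,1): flips 1 -> legal
(6,2): no bracket -> illegal
(6,4): flips 2 -> legal
(6,6): no bracket -> illegal
(7,5): flips 1 -> legal
W mobility = 10

Answer: B=10 W=10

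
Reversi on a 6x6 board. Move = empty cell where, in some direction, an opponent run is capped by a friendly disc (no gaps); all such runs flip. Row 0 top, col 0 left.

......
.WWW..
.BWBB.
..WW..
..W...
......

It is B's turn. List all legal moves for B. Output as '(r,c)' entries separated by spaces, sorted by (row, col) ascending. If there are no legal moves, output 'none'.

(0,0): no bracket -> illegal
(0,1): flips 2 -> legal
(0,2): flips 1 -> legal
(0,3): flips 2 -> legal
(0,4): no bracket -> illegal
(1,0): no bracket -> illegal
(1,4): no bracket -> illegal
(2,0): no bracket -> illegal
(3,1): no bracket -> illegal
(3,4): no bracket -> illegal
(4,1): flips 1 -> legal
(4,3): flips 2 -> legal
(4,4): no bracket -> illegal
(5,1): flips 2 -> legal
(5,2): no bracket -> illegal
(5,3): no bracket -> illegal

Answer: (0,1) (0,2) (0,3) (4,1) (4,3) (5,1)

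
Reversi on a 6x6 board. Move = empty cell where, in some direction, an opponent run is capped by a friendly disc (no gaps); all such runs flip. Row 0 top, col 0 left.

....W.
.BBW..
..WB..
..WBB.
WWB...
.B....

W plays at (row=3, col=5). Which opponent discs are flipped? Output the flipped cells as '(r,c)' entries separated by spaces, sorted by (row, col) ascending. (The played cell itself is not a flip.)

Answer: (3,3) (3,4)

Derivation:
Dir NW: first cell '.' (not opp) -> no flip
Dir N: first cell '.' (not opp) -> no flip
Dir NE: edge -> no flip
Dir W: opp run (3,4) (3,3) capped by W -> flip
Dir E: edge -> no flip
Dir SW: first cell '.' (not opp) -> no flip
Dir S: first cell '.' (not opp) -> no flip
Dir SE: edge -> no flip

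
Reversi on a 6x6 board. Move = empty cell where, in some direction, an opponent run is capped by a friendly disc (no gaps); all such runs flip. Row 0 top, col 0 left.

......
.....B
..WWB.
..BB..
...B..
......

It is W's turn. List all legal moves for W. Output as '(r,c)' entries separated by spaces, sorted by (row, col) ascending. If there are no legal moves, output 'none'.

(0,4): no bracket -> illegal
(0,5): no bracket -> illegal
(1,3): no bracket -> illegal
(1,4): no bracket -> illegal
(2,1): no bracket -> illegal
(2,5): flips 1 -> legal
(3,1): no bracket -> illegal
(3,4): no bracket -> illegal
(3,5): no bracket -> illegal
(4,1): flips 1 -> legal
(4,2): flips 1 -> legal
(4,4): flips 1 -> legal
(5,2): no bracket -> illegal
(5,3): flips 2 -> legal
(5,4): no bracket -> illegal

Answer: (2,5) (4,1) (4,2) (4,4) (5,3)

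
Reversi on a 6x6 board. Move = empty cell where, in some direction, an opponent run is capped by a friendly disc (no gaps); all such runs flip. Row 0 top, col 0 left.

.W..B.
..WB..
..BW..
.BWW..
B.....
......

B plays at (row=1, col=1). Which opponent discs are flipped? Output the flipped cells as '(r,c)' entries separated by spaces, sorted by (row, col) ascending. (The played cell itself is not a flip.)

Answer: (1,2)

Derivation:
Dir NW: first cell '.' (not opp) -> no flip
Dir N: opp run (0,1), next=edge -> no flip
Dir NE: first cell '.' (not opp) -> no flip
Dir W: first cell '.' (not opp) -> no flip
Dir E: opp run (1,2) capped by B -> flip
Dir SW: first cell '.' (not opp) -> no flip
Dir S: first cell '.' (not opp) -> no flip
Dir SE: first cell 'B' (not opp) -> no flip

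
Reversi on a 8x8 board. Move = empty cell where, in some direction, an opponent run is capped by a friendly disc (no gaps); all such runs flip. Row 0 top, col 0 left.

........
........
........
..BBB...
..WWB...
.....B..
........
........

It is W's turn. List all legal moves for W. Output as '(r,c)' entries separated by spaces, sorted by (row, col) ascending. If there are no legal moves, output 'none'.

Answer: (2,1) (2,2) (2,3) (2,4) (2,5) (4,5)

Derivation:
(2,1): flips 1 -> legal
(2,2): flips 1 -> legal
(2,3): flips 1 -> legal
(2,4): flips 1 -> legal
(2,5): flips 1 -> legal
(3,1): no bracket -> illegal
(3,5): no bracket -> illegal
(4,1): no bracket -> illegal
(4,5): flips 1 -> legal
(4,6): no bracket -> illegal
(5,3): no bracket -> illegal
(5,4): no bracket -> illegal
(5,6): no bracket -> illegal
(6,4): no bracket -> illegal
(6,5): no bracket -> illegal
(6,6): no bracket -> illegal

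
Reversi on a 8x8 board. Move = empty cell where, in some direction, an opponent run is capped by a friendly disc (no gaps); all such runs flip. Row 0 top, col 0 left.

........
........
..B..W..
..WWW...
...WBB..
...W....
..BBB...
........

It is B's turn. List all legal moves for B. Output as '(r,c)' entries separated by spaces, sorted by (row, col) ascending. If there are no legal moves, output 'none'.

Answer: (2,3) (2,4) (4,2)

Derivation:
(1,4): no bracket -> illegal
(1,5): no bracket -> illegal
(1,6): no bracket -> illegal
(2,1): no bracket -> illegal
(2,3): flips 4 -> legal
(2,4): flips 1 -> legal
(2,6): no bracket -> illegal
(3,1): no bracket -> illegal
(3,5): no bracket -> illegal
(3,6): no bracket -> illegal
(4,1): no bracket -> illegal
(4,2): flips 3 -> legal
(5,2): no bracket -> illegal
(5,4): no bracket -> illegal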